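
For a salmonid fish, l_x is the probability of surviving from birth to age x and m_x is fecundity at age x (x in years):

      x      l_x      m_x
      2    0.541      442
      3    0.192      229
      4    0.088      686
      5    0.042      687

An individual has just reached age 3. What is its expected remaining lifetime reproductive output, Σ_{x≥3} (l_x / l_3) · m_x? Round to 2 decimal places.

693.70

l_3 = 0.192. Conditional survival from age 3 to x is l_x / l_3.
  x=3: (0.192/0.192) × 229 = 229.0000
  x=4: (0.088/0.192) × 686 = 314.4167
  x=5: (0.042/0.192) × 687 = 150.2812
Sum = 229.0000 + 314.4167 + 150.2812 = 693.6979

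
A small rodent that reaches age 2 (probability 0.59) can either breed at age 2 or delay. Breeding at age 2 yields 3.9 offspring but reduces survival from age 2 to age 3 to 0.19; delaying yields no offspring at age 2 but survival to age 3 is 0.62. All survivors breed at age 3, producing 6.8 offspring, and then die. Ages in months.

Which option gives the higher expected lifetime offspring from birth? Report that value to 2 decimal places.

breed at age 2: R₀ = 0.59 × (3.9 + 0.19 × 6.8) = 0.59 × 5.1920 = 3.0633
delay to age 3: R₀ = 0.59 × (0.62 × 6.8) = 0.59 × 4.2160 = 2.4874
Higher: breed at age 2 (3.0633).

3.06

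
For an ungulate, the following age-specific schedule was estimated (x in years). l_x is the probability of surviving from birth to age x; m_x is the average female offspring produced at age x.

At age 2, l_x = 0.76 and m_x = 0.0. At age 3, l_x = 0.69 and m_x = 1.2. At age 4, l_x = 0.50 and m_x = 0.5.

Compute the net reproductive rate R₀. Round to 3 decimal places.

R₀ = Σ l_x m_x:
  age 2: 0.76 × 0.0 = 0.0000
  age 3: 0.69 × 1.2 = 0.8280
  age 4: 0.50 × 0.5 = 0.2500
R₀ = 0.0000 + 0.8280 + 0.2500 = 1.0780

1.078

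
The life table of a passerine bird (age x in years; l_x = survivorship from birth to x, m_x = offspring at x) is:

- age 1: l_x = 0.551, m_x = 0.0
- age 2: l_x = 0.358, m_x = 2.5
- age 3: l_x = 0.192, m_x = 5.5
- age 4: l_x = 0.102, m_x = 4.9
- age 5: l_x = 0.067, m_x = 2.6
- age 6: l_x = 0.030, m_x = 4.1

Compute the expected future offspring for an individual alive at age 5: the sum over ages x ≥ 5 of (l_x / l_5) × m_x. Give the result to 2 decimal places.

4.44

l_5 = 0.067. Conditional survival from age 5 to x is l_x / l_5.
  x=5: (0.067/0.067) × 2.6 = 2.6000
  x=6: (0.030/0.067) × 4.1 = 1.8358
Sum = 2.6000 + 1.8358 = 4.4358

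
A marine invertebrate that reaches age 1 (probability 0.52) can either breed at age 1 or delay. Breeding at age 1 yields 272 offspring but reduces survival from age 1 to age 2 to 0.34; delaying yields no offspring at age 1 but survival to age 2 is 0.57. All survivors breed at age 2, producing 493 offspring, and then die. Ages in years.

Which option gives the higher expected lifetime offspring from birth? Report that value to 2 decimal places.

breed at age 1: R₀ = 0.52 × (272 + 0.34 × 493) = 0.52 × 439.6200 = 228.6024
delay to age 2: R₀ = 0.52 × (0.57 × 493) = 0.52 × 281.0100 = 146.1252
Higher: breed at age 1 (228.6024).

228.60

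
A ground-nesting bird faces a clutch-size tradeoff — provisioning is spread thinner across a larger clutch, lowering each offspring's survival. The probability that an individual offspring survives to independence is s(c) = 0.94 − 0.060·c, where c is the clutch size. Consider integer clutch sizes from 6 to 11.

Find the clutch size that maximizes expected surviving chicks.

Expected surviving chicks = c × s(c):
  c=6: 6 × 0.580 = 3.480
  c=7: 7 × 0.520 = 3.640
  c=8: 8 × 0.460 = 3.680
  c=9: 9 × 0.400 = 3.600
  c=10: 10 × 0.340 = 3.400
  c=11: 11 × 0.280 = 3.080
Maximum at c = 8 (3.680 surviving chicks).

8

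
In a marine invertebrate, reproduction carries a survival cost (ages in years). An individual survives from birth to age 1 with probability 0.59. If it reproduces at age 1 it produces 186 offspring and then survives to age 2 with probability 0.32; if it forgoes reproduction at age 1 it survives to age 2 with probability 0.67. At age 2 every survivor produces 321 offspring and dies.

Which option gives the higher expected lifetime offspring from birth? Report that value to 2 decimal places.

breed at age 1: R₀ = 0.59 × (186 + 0.32 × 321) = 0.59 × 288.7200 = 170.3448
delay to age 2: R₀ = 0.59 × (0.67 × 321) = 0.59 × 215.0700 = 126.8913
Higher: breed at age 1 (170.3448).

170.34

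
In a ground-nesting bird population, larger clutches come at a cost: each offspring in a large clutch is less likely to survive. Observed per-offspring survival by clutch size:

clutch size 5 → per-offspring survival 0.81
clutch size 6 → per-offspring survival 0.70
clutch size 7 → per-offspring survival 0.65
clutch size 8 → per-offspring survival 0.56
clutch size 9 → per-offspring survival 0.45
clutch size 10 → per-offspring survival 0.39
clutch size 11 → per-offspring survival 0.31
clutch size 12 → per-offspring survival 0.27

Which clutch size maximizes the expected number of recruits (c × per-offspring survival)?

Expected recruits = c × s(c):
  c=5: 5 × 0.81 = 4.050
  c=6: 6 × 0.70 = 4.200
  c=7: 7 × 0.65 = 4.550
  c=8: 8 × 0.56 = 4.480
  c=9: 9 × 0.45 = 4.050
  c=10: 10 × 0.39 = 3.900
  c=11: 11 × 0.31 = 3.410
  c=12: 12 × 0.27 = 3.240
Maximum at c = 7 (4.550 recruits).

7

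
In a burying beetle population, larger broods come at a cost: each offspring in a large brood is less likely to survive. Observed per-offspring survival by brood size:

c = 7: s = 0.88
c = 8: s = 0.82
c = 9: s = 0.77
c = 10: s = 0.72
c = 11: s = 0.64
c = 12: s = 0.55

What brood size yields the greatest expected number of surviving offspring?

Expected surviving offspring = c × s(c):
  c=7: 7 × 0.88 = 6.160
  c=8: 8 × 0.82 = 6.560
  c=9: 9 × 0.77 = 6.930
  c=10: 10 × 0.72 = 7.200
  c=11: 11 × 0.64 = 7.040
  c=12: 12 × 0.55 = 6.600
Maximum at c = 10 (7.200 surviving offspring).

10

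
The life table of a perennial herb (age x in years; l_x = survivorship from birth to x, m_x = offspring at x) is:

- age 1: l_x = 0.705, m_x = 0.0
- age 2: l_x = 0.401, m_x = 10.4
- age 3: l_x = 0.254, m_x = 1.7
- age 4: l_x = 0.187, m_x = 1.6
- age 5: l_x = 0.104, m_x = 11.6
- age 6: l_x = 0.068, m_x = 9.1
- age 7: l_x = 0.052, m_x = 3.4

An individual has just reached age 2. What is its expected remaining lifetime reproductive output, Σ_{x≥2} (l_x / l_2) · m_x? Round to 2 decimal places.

l_2 = 0.401. Conditional survival from age 2 to x is l_x / l_2.
  x=2: (0.401/0.401) × 10.4 = 10.4000
  x=3: (0.254/0.401) × 1.7 = 1.0768
  x=4: (0.187/0.401) × 1.6 = 0.7461
  x=5: (0.104/0.401) × 11.6 = 3.0085
  x=6: (0.068/0.401) × 9.1 = 1.5431
  x=7: (0.052/0.401) × 3.4 = 0.4409
Sum = 10.4000 + 1.0768 + 0.7461 + 3.0085 + 1.5431 + 0.4409 = 17.2155

17.22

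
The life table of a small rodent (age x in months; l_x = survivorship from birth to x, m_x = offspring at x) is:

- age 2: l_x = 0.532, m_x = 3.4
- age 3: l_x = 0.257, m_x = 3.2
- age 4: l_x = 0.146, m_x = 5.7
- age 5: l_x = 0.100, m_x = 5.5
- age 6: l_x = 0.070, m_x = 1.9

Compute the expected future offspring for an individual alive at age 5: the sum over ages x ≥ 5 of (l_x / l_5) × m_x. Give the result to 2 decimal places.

6.83

l_5 = 0.100. Conditional survival from age 5 to x is l_x / l_5.
  x=5: (0.100/0.100) × 5.5 = 5.5000
  x=6: (0.070/0.100) × 1.9 = 1.3300
Sum = 5.5000 + 1.3300 = 6.8300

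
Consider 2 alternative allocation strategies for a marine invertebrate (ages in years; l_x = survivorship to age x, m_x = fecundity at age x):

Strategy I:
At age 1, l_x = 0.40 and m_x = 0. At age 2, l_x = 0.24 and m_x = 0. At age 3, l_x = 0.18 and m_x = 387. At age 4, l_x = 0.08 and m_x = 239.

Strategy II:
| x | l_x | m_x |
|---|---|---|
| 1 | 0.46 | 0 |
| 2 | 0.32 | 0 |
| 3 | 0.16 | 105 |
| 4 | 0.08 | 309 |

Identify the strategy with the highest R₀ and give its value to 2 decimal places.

Strategy I: R₀ = 0.40×0 + 0.24×0 + 0.18×387 + 0.08×239 = 88.7800
Strategy II: R₀ = 0.46×0 + 0.32×0 + 0.16×105 + 0.08×309 = 41.5200
Highest R₀: strategy I with 88.7800.

88.78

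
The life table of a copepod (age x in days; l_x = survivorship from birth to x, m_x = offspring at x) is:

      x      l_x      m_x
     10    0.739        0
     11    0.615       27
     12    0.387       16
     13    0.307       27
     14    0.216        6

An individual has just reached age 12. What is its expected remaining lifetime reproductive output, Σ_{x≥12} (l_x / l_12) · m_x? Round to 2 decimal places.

l_12 = 0.387. Conditional survival from age 12 to x is l_x / l_12.
  x=12: (0.387/0.387) × 16 = 16.0000
  x=13: (0.307/0.387) × 27 = 21.4186
  x=14: (0.216/0.387) × 6 = 3.3488
Sum = 16.0000 + 21.4186 + 3.3488 = 40.7674

40.77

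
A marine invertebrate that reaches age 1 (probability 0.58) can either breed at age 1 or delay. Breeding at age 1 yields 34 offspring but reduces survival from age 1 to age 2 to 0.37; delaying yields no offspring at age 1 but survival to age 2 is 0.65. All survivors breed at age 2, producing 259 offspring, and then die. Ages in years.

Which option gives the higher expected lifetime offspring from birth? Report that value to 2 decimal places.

breed at age 1: R₀ = 0.58 × (34 + 0.37 × 259) = 0.58 × 129.8300 = 75.3014
delay to age 2: R₀ = 0.58 × (0.65 × 259) = 0.58 × 168.3500 = 97.6430
Higher: delay to age 2 (97.6430).

97.64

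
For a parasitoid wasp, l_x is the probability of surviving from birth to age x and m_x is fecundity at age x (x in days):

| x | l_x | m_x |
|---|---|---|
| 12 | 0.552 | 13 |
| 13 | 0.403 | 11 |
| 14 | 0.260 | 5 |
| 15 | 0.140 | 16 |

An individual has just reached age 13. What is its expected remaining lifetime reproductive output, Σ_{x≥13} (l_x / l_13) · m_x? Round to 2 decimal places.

l_13 = 0.403. Conditional survival from age 13 to x is l_x / l_13.
  x=13: (0.403/0.403) × 11 = 11.0000
  x=14: (0.260/0.403) × 5 = 3.2258
  x=15: (0.140/0.403) × 16 = 5.5583
Sum = 11.0000 + 3.2258 + 5.5583 = 19.7841

19.78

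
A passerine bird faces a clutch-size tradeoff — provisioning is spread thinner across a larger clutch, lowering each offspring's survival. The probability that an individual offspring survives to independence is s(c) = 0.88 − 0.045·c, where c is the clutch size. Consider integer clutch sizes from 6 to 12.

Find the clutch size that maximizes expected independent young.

10

Expected independent young = c × s(c):
  c=6: 6 × 0.610 = 3.660
  c=7: 7 × 0.565 = 3.955
  c=8: 8 × 0.520 = 4.160
  c=9: 9 × 0.475 = 4.275
  c=10: 10 × 0.430 = 4.300
  c=11: 11 × 0.385 = 4.235
  c=12: 12 × 0.340 = 4.080
Maximum at c = 10 (4.300 independent young).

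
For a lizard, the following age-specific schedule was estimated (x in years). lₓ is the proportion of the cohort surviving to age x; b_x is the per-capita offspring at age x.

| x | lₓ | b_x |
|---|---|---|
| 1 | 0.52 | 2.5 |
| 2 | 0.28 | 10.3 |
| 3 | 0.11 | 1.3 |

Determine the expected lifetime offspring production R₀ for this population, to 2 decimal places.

R₀ = Σ lₓ b_x:
  age 1: 0.52 × 2.5 = 1.3000
  age 2: 0.28 × 10.3 = 2.8840
  age 3: 0.11 × 1.3 = 0.1430
R₀ = 1.3000 + 2.8840 + 0.1430 = 4.3270

4.33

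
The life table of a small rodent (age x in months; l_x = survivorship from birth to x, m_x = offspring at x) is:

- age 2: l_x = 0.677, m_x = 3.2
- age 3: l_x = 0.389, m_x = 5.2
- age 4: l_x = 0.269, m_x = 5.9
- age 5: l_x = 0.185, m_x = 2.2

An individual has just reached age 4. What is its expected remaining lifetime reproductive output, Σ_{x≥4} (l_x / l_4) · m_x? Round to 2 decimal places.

l_4 = 0.269. Conditional survival from age 4 to x is l_x / l_4.
  x=4: (0.269/0.269) × 5.9 = 5.9000
  x=5: (0.185/0.269) × 2.2 = 1.5130
Sum = 5.9000 + 1.5130 = 7.4130

7.41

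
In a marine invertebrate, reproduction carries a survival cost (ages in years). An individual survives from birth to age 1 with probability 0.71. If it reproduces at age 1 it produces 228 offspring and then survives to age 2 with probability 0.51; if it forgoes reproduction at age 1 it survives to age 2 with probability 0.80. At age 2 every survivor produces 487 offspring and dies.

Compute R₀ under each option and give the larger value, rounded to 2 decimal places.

breed at age 1: R₀ = 0.71 × (228 + 0.51 × 487) = 0.71 × 476.3700 = 338.2227
delay to age 2: R₀ = 0.71 × (0.80 × 487) = 0.71 × 389.6000 = 276.6160
Higher: breed at age 1 (338.2227).

338.22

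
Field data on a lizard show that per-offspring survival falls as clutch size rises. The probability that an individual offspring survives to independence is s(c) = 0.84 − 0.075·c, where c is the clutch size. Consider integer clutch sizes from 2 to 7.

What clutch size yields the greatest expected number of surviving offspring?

6

Expected surviving offspring = c × s(c):
  c=2: 2 × 0.690 = 1.380
  c=3: 3 × 0.615 = 1.845
  c=4: 4 × 0.540 = 2.160
  c=5: 5 × 0.465 = 2.325
  c=6: 6 × 0.390 = 2.340
  c=7: 7 × 0.315 = 2.205
Maximum at c = 6 (2.340 surviving offspring).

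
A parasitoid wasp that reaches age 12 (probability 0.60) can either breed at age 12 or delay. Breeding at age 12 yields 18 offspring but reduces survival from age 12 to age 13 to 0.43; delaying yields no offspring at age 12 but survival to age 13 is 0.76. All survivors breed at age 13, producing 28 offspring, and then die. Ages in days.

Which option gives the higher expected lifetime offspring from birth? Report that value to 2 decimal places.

18.02

breed at age 12: R₀ = 0.60 × (18 + 0.43 × 28) = 0.60 × 30.0400 = 18.0240
delay to age 13: R₀ = 0.60 × (0.76 × 28) = 0.60 × 21.2800 = 12.7680
Higher: breed at age 12 (18.0240).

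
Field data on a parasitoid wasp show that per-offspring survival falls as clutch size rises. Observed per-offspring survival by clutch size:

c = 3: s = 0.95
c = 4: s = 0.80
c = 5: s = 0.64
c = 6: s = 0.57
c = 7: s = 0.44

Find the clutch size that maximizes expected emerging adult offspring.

6

Expected emerging adult offspring = c × s(c):
  c=3: 3 × 0.95 = 2.850
  c=4: 4 × 0.80 = 3.200
  c=5: 5 × 0.64 = 3.200
  c=6: 6 × 0.57 = 3.420
  c=7: 7 × 0.44 = 3.080
Maximum at c = 6 (3.420 emerging adult offspring).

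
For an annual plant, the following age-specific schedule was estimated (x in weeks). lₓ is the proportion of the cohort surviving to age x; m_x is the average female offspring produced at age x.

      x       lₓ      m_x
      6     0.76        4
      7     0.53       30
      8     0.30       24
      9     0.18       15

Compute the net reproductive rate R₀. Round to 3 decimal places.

28.840

R₀ = Σ lₓ m_x:
  age 6: 0.76 × 4 = 3.0400
  age 7: 0.53 × 30 = 15.9000
  age 8: 0.30 × 24 = 7.2000
  age 9: 0.18 × 15 = 2.7000
R₀ = 3.0400 + 15.9000 + 7.2000 + 2.7000 = 28.8400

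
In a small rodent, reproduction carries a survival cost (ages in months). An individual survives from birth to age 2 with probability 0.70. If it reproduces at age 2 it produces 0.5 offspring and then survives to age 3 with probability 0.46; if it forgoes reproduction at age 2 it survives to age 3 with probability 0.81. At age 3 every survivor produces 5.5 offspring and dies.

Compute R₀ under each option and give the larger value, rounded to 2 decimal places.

3.12

breed at age 2: R₀ = 0.70 × (0.5 + 0.46 × 5.5) = 0.70 × 3.0300 = 2.1210
delay to age 3: R₀ = 0.70 × (0.81 × 5.5) = 0.70 × 4.4550 = 3.1185
Higher: delay to age 3 (3.1185).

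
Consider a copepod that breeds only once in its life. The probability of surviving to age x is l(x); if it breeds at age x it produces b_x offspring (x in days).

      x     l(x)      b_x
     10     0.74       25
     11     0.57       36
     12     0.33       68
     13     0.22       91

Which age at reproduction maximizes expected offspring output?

12

Expected offspring if breeding at age x = l(x) × b_x:
  age 10: 0.74 × 25 = 18.500
  age 11: 0.57 × 36 = 20.520
  age 12: 0.33 × 68 = 22.440
  age 13: 0.22 × 91 = 20.020
Maximum at age 12 (22.440).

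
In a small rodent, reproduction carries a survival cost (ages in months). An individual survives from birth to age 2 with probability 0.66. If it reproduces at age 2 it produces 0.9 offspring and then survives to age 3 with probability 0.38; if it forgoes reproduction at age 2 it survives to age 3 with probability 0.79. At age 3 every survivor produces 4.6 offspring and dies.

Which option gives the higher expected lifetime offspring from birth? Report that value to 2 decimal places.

2.40

breed at age 2: R₀ = 0.66 × (0.9 + 0.38 × 4.6) = 0.66 × 2.6480 = 1.7477
delay to age 3: R₀ = 0.66 × (0.79 × 4.6) = 0.66 × 3.6340 = 2.3984
Higher: delay to age 3 (2.3984).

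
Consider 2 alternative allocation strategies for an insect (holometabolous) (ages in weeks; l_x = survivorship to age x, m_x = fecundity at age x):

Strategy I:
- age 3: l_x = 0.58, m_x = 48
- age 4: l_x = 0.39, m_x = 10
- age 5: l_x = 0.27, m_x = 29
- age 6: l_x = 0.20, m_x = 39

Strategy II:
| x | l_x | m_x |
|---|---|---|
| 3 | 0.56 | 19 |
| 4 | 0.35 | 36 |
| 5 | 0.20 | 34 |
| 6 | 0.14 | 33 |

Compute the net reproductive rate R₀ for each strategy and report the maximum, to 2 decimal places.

47.37

Strategy I: R₀ = 0.58×48 + 0.39×10 + 0.27×29 + 0.20×39 = 47.3700
Strategy II: R₀ = 0.56×19 + 0.35×36 + 0.20×34 + 0.14×33 = 34.6600
Highest R₀: strategy I with 47.3700.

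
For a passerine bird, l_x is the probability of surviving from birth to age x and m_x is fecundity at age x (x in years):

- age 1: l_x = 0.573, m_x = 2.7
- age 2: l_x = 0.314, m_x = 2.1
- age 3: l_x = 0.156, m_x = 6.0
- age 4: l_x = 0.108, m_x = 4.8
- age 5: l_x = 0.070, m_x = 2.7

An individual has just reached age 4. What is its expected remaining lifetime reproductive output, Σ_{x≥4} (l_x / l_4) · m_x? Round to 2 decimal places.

l_4 = 0.108. Conditional survival from age 4 to x is l_x / l_4.
  x=4: (0.108/0.108) × 4.8 = 4.8000
  x=5: (0.070/0.108) × 2.7 = 1.7500
Sum = 4.8000 + 1.7500 = 6.5500

6.55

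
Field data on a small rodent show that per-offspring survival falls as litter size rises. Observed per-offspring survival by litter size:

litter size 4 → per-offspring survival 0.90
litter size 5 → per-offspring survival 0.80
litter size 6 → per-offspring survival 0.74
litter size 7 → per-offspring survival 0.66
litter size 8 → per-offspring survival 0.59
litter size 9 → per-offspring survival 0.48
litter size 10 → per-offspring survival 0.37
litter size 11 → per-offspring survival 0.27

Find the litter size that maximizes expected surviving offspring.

8

Expected surviving offspring = c × s(c):
  c=4: 4 × 0.90 = 3.600
  c=5: 5 × 0.80 = 4.000
  c=6: 6 × 0.74 = 4.440
  c=7: 7 × 0.66 = 4.620
  c=8: 8 × 0.59 = 4.720
  c=9: 9 × 0.48 = 4.320
  c=10: 10 × 0.37 = 3.700
  c=11: 11 × 0.27 = 2.970
Maximum at c = 8 (4.720 surviving offspring).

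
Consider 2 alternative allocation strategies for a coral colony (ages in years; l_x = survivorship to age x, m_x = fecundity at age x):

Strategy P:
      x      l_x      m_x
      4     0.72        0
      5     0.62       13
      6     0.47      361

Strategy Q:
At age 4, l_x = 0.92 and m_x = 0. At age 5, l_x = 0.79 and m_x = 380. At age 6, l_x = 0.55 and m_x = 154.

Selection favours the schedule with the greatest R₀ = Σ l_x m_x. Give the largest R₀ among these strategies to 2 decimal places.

Strategy P: R₀ = 0.72×0 + 0.62×13 + 0.47×361 = 177.7300
Strategy Q: R₀ = 0.92×0 + 0.79×380 + 0.55×154 = 384.9000
Highest R₀: strategy Q with 384.9000.

384.90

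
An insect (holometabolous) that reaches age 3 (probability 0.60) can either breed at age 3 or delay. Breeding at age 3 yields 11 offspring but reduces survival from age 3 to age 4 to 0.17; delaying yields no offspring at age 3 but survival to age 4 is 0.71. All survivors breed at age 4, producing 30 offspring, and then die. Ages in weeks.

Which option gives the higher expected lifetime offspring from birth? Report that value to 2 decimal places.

breed at age 3: R₀ = 0.60 × (11 + 0.17 × 30) = 0.60 × 16.1000 = 9.6600
delay to age 4: R₀ = 0.60 × (0.71 × 30) = 0.60 × 21.3000 = 12.7800
Higher: delay to age 4 (12.7800).

12.78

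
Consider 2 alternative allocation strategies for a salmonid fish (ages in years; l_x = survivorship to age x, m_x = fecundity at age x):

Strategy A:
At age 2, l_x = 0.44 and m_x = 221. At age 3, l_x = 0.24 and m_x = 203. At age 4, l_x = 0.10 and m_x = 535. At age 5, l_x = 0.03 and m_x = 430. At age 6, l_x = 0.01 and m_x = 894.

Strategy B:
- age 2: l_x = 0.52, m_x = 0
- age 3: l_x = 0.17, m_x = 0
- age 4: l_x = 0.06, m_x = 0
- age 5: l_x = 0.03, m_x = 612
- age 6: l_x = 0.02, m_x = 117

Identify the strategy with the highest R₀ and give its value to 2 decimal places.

221.30

Strategy A: R₀ = 0.44×221 + 0.24×203 + 0.10×535 + 0.03×430 + 0.01×894 = 221.3000
Strategy B: R₀ = 0.52×0 + 0.17×0 + 0.06×0 + 0.03×612 + 0.02×117 = 20.7000
Highest R₀: strategy A with 221.3000.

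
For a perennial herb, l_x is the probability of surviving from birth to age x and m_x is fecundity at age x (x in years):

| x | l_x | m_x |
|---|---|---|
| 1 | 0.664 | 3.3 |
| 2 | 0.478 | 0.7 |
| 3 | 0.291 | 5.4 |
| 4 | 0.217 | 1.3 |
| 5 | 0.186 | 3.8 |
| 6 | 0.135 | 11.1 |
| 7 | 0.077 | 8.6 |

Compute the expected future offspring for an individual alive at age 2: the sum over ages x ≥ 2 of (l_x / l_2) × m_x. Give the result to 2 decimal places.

l_2 = 0.478. Conditional survival from age 2 to x is l_x / l_2.
  x=2: (0.478/0.478) × 0.7 = 0.7000
  x=3: (0.291/0.478) × 5.4 = 3.2874
  x=4: (0.217/0.478) × 1.3 = 0.5902
  x=5: (0.186/0.478) × 3.8 = 1.4787
  x=6: (0.135/0.478) × 11.1 = 3.1349
  x=7: (0.077/0.478) × 8.6 = 1.3854
Sum = 0.7000 + 3.2874 + 0.5902 + 1.4787 + 3.1349 + 1.3854 = 10.5766

10.58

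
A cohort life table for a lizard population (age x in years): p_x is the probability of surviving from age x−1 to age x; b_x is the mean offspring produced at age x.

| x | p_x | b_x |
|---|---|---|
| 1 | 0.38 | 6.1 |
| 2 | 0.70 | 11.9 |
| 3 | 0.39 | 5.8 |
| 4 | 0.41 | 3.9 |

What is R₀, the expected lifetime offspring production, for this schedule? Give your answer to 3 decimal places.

Survivorship from birth: l_x = p_1·p_2·…·p_x.
  l_1 = 0.38000
  l_2 = 0.26600
  l_3 = 0.10374
  l_4 = 0.04253
R₀ = Σ l_x b_x:
  age 1: 0.38000 × 6.1 = 2.3180
  age 2: 0.26600 × 11.9 = 3.1654
  age 3: 0.10374 × 5.8 = 0.6017
  age 4: 0.04253 × 3.9 = 0.1659
R₀ = 2.3180 + 3.1654 + 0.6017 + 0.1659 = 6.2510

6.251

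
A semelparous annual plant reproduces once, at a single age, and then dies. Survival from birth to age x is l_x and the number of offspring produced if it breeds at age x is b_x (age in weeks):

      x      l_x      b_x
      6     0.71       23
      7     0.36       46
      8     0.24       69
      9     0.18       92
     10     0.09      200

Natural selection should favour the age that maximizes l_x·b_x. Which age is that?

Expected offspring if breeding at age x = l_x × b_x:
  age 6: 0.71 × 23 = 16.330
  age 7: 0.36 × 46 = 16.560
  age 8: 0.24 × 69 = 16.560
  age 9: 0.18 × 92 = 16.560
  age 10: 0.09 × 200 = 18.000
Maximum at age 10 (18.000).

10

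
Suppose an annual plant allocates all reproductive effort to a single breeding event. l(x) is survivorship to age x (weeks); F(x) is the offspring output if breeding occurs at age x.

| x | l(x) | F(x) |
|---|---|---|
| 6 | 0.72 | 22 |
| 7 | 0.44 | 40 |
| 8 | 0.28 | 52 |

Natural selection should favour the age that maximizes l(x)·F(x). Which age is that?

Expected offspring if breeding at age x = l(x) × F(x):
  age 6: 0.72 × 22 = 15.840
  age 7: 0.44 × 40 = 17.600
  age 8: 0.28 × 52 = 14.560
Maximum at age 7 (17.600).

7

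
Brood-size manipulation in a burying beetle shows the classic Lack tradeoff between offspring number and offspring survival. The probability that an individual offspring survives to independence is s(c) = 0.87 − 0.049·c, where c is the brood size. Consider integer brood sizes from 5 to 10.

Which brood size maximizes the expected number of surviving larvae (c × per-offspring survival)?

9

Expected surviving larvae = c × s(c):
  c=5: 5 × 0.625 = 3.125
  c=6: 6 × 0.576 = 3.456
  c=7: 7 × 0.527 = 3.689
  c=8: 8 × 0.478 = 3.824
  c=9: 9 × 0.429 = 3.861
  c=10: 10 × 0.380 = 3.800
Maximum at c = 9 (3.861 surviving larvae).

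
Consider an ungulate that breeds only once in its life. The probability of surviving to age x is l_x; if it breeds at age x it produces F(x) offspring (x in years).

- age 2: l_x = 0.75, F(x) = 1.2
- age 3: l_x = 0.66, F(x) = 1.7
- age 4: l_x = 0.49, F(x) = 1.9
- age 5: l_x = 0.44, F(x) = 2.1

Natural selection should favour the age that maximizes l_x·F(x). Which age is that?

Expected offspring if breeding at age x = l_x × F(x):
  age 2: 0.75 × 1.2 = 0.900
  age 3: 0.66 × 1.7 = 1.122
  age 4: 0.49 × 1.9 = 0.931
  age 5: 0.44 × 2.1 = 0.924
Maximum at age 3 (1.122).

3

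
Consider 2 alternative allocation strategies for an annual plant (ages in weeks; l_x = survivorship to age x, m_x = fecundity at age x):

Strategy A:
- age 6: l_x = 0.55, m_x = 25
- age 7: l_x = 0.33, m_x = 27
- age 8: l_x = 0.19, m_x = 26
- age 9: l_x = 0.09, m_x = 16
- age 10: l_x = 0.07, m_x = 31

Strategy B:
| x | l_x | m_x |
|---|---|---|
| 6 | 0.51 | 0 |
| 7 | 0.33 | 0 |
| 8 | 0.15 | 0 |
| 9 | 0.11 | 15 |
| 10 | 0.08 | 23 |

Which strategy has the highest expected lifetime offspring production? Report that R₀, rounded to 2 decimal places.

Strategy A: R₀ = 0.55×25 + 0.33×27 + 0.19×26 + 0.09×16 + 0.07×31 = 31.2100
Strategy B: R₀ = 0.51×0 + 0.33×0 + 0.15×0 + 0.11×15 + 0.08×23 = 3.4900
Highest R₀: strategy A with 31.2100.

31.21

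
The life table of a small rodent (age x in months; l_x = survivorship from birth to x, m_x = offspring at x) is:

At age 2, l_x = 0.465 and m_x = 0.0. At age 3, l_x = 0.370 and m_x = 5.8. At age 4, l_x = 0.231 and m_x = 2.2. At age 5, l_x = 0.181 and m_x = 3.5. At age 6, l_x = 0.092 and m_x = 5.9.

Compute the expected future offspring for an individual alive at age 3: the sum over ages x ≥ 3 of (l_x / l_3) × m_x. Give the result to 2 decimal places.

10.35

l_3 = 0.370. Conditional survival from age 3 to x is l_x / l_3.
  x=3: (0.370/0.370) × 5.8 = 5.8000
  x=4: (0.231/0.370) × 2.2 = 1.3735
  x=5: (0.181/0.370) × 3.5 = 1.7122
  x=6: (0.092/0.370) × 5.9 = 1.4670
Sum = 5.8000 + 1.3735 + 1.7122 + 1.4670 = 10.3527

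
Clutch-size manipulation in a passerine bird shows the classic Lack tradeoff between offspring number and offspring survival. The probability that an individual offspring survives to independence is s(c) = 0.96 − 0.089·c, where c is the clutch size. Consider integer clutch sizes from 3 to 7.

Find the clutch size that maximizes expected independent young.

Expected independent young = c × s(c):
  c=3: 3 × 0.693 = 2.079
  c=4: 4 × 0.604 = 2.416
  c=5: 5 × 0.515 = 2.575
  c=6: 6 × 0.426 = 2.556
  c=7: 7 × 0.337 = 2.359
Maximum at c = 5 (2.575 independent young).

5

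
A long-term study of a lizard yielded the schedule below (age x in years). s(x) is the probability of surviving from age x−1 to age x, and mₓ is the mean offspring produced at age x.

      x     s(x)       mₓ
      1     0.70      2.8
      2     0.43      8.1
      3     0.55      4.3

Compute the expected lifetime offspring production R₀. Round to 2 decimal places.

5.11

Survivorship from birth: l_x = s_1·s_2·…·s_x.
  l_1 = 0.70000
  l_2 = 0.30100
  l_3 = 0.16555
R₀ = Σ l_x mₓ:
  age 1: 0.70000 × 2.8 = 1.9600
  age 2: 0.30100 × 8.1 = 2.4381
  age 3: 0.16555 × 4.3 = 0.7119
R₀ = 1.9600 + 2.4381 + 0.7119 = 5.1100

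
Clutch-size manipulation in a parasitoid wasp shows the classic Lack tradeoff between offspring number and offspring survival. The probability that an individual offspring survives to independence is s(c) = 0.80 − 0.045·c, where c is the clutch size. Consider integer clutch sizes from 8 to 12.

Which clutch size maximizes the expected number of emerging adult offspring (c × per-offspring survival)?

Expected emerging adult offspring = c × s(c):
  c=8: 8 × 0.440 = 3.520
  c=9: 9 × 0.395 = 3.555
  c=10: 10 × 0.350 = 3.500
  c=11: 11 × 0.305 = 3.355
  c=12: 12 × 0.260 = 3.120
Maximum at c = 9 (3.555 emerging adult offspring).

9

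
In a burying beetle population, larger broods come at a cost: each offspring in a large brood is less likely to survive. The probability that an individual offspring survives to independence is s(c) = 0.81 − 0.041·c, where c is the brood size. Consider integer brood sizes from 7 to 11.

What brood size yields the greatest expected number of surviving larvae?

10

Expected surviving larvae = c × s(c):
  c=7: 7 × 0.523 = 3.661
  c=8: 8 × 0.482 = 3.856
  c=9: 9 × 0.441 = 3.969
  c=10: 10 × 0.400 = 4.000
  c=11: 11 × 0.359 = 3.949
Maximum at c = 10 (4.000 surviving larvae).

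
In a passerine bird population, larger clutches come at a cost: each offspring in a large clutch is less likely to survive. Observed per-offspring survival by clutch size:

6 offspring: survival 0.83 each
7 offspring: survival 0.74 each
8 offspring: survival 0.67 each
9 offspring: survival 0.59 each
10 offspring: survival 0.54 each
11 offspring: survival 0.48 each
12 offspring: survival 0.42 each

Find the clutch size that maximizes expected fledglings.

10

Expected fledglings = c × s(c):
  c=6: 6 × 0.83 = 4.980
  c=7: 7 × 0.74 = 5.180
  c=8: 8 × 0.67 = 5.360
  c=9: 9 × 0.59 = 5.310
  c=10: 10 × 0.54 = 5.400
  c=11: 11 × 0.48 = 5.280
  c=12: 12 × 0.42 = 5.040
Maximum at c = 10 (5.400 fledglings).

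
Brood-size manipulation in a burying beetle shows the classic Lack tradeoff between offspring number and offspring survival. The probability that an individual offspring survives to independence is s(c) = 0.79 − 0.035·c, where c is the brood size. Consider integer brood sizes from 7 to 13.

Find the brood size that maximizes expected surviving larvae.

11

Expected surviving larvae = c × s(c):
  c=7: 7 × 0.545 = 3.815
  c=8: 8 × 0.510 = 4.080
  c=9: 9 × 0.475 = 4.275
  c=10: 10 × 0.440 = 4.400
  c=11: 11 × 0.405 = 4.455
  c=12: 12 × 0.370 = 4.440
  c=13: 13 × 0.335 = 4.355
Maximum at c = 11 (4.455 surviving larvae).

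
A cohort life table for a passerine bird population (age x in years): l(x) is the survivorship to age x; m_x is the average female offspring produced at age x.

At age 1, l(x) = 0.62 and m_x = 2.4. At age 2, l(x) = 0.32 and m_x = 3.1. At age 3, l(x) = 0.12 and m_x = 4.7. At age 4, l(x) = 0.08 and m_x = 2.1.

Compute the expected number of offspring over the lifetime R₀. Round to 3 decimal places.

3.212

R₀ = Σ l(x) m_x:
  age 1: 0.62 × 2.4 = 1.4880
  age 2: 0.32 × 3.1 = 0.9920
  age 3: 0.12 × 4.7 = 0.5640
  age 4: 0.08 × 2.1 = 0.1680
R₀ = 1.4880 + 0.9920 + 0.5640 + 0.1680 = 3.2120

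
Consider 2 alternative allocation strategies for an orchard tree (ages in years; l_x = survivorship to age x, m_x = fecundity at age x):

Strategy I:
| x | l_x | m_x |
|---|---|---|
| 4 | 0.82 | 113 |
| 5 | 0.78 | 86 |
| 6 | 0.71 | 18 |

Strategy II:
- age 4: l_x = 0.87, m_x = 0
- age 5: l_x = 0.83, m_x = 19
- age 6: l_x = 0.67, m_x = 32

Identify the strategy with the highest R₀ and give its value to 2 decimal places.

172.52

Strategy I: R₀ = 0.82×113 + 0.78×86 + 0.71×18 = 172.5200
Strategy II: R₀ = 0.87×0 + 0.83×19 + 0.67×32 = 37.2100
Highest R₀: strategy I with 172.5200.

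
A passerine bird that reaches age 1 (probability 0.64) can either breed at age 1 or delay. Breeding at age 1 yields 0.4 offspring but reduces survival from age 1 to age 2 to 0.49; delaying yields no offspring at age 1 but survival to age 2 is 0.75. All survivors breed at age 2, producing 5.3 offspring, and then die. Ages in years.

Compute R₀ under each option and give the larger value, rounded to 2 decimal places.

breed at age 1: R₀ = 0.64 × (0.4 + 0.49 × 5.3) = 0.64 × 2.9970 = 1.9181
delay to age 2: R₀ = 0.64 × (0.75 × 5.3) = 0.64 × 3.9750 = 2.5440
Higher: delay to age 2 (2.5440).

2.54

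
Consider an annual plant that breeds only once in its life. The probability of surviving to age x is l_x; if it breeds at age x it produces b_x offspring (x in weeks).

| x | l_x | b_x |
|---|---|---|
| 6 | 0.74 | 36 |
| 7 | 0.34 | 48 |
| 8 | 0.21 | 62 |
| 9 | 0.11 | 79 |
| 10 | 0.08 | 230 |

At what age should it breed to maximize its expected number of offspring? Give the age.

Expected offspring if breeding at age x = l_x × b_x:
  age 6: 0.74 × 36 = 26.640
  age 7: 0.34 × 48 = 16.320
  age 8: 0.21 × 62 = 13.020
  age 9: 0.11 × 79 = 8.690
  age 10: 0.08 × 230 = 18.400
Maximum at age 6 (26.640).

6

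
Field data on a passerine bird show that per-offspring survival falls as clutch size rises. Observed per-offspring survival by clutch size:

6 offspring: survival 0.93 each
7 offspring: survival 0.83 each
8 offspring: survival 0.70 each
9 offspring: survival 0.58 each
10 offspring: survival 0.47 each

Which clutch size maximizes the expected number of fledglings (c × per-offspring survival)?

Expected fledglings = c × s(c):
  c=6: 6 × 0.93 = 5.580
  c=7: 7 × 0.83 = 5.810
  c=8: 8 × 0.70 = 5.600
  c=9: 9 × 0.58 = 5.220
  c=10: 10 × 0.47 = 4.700
Maximum at c = 7 (5.810 fledglings).

7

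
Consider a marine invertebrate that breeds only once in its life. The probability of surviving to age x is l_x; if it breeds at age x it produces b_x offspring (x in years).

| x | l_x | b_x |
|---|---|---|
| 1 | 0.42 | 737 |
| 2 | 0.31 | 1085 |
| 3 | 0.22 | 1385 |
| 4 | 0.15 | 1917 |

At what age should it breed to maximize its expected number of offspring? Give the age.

2

Expected offspring if breeding at age x = l_x × b_x:
  age 1: 0.42 × 737 = 309.540
  age 2: 0.31 × 1085 = 336.350
  age 3: 0.22 × 1385 = 304.700
  age 4: 0.15 × 1917 = 287.550
Maximum at age 2 (336.350).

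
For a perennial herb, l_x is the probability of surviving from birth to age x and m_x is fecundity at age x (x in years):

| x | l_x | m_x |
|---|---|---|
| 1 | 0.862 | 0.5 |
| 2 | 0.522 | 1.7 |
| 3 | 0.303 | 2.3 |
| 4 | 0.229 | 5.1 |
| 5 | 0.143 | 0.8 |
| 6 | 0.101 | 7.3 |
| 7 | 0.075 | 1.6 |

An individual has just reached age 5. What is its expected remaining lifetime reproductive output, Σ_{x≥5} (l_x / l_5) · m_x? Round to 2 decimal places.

l_5 = 0.143. Conditional survival from age 5 to x is l_x / l_5.
  x=5: (0.143/0.143) × 0.8 = 0.8000
  x=6: (0.101/0.143) × 7.3 = 5.1559
  x=7: (0.075/0.143) × 1.6 = 0.8392
Sum = 0.8000 + 5.1559 + 0.8392 = 6.7951

6.80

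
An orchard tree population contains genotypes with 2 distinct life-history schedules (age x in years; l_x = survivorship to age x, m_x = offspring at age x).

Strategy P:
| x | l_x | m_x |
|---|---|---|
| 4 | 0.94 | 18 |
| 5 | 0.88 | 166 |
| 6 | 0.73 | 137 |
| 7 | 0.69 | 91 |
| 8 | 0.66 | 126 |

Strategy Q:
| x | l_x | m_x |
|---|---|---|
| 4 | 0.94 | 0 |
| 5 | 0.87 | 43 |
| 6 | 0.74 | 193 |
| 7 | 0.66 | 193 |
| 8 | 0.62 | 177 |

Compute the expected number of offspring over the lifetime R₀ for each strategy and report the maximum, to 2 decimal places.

Strategy P: R₀ = 0.94×18 + 0.88×166 + 0.73×137 + 0.69×91 + 0.66×126 = 408.9600
Strategy Q: R₀ = 0.94×0 + 0.87×43 + 0.74×193 + 0.66×193 + 0.62×177 = 417.3500
Highest R₀: strategy Q with 417.3500.

417.35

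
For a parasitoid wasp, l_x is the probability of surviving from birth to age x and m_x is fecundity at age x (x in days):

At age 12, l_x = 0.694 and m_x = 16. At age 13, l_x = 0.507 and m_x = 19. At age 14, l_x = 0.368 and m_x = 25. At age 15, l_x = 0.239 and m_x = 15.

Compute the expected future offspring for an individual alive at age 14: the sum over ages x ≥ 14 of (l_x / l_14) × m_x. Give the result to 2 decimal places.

l_14 = 0.368. Conditional survival from age 14 to x is l_x / l_14.
  x=14: (0.368/0.368) × 25 = 25.0000
  x=15: (0.239/0.368) × 15 = 9.7418
Sum = 25.0000 + 9.7418 = 34.7418

34.74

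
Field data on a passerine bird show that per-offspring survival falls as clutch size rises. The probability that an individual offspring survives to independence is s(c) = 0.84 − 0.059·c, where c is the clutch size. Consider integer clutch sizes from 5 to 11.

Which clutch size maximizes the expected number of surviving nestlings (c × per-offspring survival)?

7

Expected surviving nestlings = c × s(c):
  c=5: 5 × 0.545 = 2.725
  c=6: 6 × 0.486 = 2.916
  c=7: 7 × 0.427 = 2.989
  c=8: 8 × 0.368 = 2.944
  c=9: 9 × 0.309 = 2.781
  c=10: 10 × 0.250 = 2.500
  c=11: 11 × 0.191 = 2.101
Maximum at c = 7 (2.989 surviving nestlings).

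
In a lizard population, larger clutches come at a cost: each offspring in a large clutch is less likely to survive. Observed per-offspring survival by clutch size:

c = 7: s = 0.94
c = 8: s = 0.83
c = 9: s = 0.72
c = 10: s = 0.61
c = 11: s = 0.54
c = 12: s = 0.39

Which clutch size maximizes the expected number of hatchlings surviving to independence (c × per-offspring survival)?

8

Expected hatchlings surviving to independence = c × s(c):
  c=7: 7 × 0.94 = 6.580
  c=8: 8 × 0.83 = 6.640
  c=9: 9 × 0.72 = 6.480
  c=10: 10 × 0.61 = 6.100
  c=11: 11 × 0.54 = 5.940
  c=12: 12 × 0.39 = 4.680
Maximum at c = 8 (6.640 hatchlings surviving to independence).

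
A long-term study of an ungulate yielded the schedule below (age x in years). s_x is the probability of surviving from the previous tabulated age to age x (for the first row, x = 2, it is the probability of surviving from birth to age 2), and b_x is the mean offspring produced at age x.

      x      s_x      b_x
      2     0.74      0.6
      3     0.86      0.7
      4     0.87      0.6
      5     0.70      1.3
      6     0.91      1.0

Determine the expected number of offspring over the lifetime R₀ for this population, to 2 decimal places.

2.08

Survivorship from birth: l_x = s_2·s_3·…·s_x.
  l_2 = 0.74000
  l_3 = 0.63640
  l_4 = 0.55367
  l_5 = 0.38757
  l_6 = 0.35269
R₀ = Σ l_x b_x:
  age 2: 0.74000 × 0.6 = 0.4440
  age 3: 0.63640 × 0.7 = 0.4455
  age 4: 0.55367 × 0.6 = 0.3322
  age 5: 0.38757 × 1.3 = 0.5038
  age 6: 0.35269 × 1.0 = 0.3527
R₀ = 0.4440 + 0.4455 + 0.3322 + 0.5038 + 0.3527 = 2.0782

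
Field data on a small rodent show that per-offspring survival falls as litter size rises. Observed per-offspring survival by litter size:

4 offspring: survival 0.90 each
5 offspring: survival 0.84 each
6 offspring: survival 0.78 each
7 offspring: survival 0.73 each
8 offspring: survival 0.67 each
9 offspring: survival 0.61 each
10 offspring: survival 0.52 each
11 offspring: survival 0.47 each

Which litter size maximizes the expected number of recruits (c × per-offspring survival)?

Expected recruits = c × s(c):
  c=4: 4 × 0.90 = 3.600
  c=5: 5 × 0.84 = 4.200
  c=6: 6 × 0.78 = 4.680
  c=7: 7 × 0.73 = 5.110
  c=8: 8 × 0.67 = 5.360
  c=9: 9 × 0.61 = 5.490
  c=10: 10 × 0.52 = 5.200
  c=11: 11 × 0.47 = 5.170
Maximum at c = 9 (5.490 recruits).

9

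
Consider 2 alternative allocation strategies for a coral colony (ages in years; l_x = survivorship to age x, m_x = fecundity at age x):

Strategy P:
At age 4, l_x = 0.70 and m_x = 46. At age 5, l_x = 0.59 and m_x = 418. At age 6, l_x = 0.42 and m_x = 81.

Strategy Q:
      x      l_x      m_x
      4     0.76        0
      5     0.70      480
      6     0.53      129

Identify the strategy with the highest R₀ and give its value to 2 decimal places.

Strategy P: R₀ = 0.70×46 + 0.59×418 + 0.42×81 = 312.8400
Strategy Q: R₀ = 0.76×0 + 0.70×480 + 0.53×129 = 404.3700
Highest R₀: strategy Q with 404.3700.

404.37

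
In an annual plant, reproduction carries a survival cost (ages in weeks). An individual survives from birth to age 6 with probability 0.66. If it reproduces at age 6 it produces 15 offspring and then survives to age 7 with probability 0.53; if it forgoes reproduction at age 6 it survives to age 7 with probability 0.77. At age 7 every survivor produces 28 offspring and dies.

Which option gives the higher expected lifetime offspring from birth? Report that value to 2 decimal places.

19.69

breed at age 6: R₀ = 0.66 × (15 + 0.53 × 28) = 0.66 × 29.8400 = 19.6944
delay to age 7: R₀ = 0.66 × (0.77 × 28) = 0.66 × 21.5600 = 14.2296
Higher: breed at age 6 (19.6944).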